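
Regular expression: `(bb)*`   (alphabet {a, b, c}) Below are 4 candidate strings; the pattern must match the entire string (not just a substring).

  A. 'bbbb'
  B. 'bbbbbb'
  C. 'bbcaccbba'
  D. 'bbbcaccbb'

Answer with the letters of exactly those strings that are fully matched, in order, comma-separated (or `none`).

A, B

A → match
B → match
C → no match
D → no match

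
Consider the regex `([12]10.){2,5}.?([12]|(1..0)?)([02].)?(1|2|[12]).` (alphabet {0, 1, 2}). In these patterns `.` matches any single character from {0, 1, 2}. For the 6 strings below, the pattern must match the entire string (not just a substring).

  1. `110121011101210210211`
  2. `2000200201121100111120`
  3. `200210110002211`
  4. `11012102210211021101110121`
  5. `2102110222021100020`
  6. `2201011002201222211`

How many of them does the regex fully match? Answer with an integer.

1 → match
2 → no match
3 → no match
4 → match
5 → no match
6 → no match
Total matched: 2

2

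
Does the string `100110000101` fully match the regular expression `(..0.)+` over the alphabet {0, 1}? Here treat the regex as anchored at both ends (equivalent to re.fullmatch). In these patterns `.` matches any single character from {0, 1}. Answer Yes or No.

Yes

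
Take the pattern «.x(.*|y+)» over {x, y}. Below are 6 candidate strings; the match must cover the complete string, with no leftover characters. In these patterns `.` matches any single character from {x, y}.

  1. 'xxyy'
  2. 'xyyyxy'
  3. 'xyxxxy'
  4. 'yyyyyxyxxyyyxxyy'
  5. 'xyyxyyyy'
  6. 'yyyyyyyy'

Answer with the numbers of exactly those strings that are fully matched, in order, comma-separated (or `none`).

1

1 → match
2 → no match
3 → no match
4 → no match
5 → no match
6 → no match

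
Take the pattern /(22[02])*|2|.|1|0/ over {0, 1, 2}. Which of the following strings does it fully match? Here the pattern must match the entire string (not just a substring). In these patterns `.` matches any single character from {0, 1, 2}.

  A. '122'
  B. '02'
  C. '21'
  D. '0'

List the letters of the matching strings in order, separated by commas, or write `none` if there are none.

D

A → no match
B → no match
C → no match
D → match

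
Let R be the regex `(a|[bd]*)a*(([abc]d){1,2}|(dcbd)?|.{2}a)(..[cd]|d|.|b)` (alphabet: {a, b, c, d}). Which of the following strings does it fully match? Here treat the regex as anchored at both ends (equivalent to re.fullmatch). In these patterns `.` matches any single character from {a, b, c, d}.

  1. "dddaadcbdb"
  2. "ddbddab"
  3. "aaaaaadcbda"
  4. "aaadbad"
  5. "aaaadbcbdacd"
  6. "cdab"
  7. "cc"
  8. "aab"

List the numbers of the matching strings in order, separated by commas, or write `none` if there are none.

1, 2, 3, 4, 6, 8

1 → match
2 → match
3 → match
4 → match
5 → no match
6 → match
7 → no match
8 → match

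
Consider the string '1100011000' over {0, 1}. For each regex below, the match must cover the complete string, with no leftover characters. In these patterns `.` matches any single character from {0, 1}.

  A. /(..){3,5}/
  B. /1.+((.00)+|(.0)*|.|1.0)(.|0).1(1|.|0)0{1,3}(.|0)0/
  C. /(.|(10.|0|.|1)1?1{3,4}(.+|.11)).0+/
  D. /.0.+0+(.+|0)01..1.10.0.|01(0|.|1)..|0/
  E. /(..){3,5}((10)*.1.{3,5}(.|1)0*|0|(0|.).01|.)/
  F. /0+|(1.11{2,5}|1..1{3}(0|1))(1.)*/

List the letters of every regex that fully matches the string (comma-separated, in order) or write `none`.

A, B

A → match
B → match
C → no match
D → no match
E → no match
F → no match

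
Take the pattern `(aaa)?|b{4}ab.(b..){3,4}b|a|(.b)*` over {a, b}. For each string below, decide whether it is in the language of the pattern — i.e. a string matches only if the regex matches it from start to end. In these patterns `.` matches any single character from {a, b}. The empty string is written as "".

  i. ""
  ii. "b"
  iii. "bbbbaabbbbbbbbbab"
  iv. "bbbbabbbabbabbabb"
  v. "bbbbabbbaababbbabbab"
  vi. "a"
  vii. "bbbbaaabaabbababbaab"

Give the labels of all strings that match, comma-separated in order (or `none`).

i, iv, v, vi

i → match
ii → no match
iii → no match
iv → match
v → match
vi → match
vii → no match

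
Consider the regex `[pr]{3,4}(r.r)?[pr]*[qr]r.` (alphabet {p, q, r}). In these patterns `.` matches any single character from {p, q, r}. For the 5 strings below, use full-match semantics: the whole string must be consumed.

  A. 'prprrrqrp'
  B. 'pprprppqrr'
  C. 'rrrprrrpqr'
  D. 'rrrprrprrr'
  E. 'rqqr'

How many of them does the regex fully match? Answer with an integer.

A → match
B → match
C → no match
D → match
E → no match
Total matched: 3

3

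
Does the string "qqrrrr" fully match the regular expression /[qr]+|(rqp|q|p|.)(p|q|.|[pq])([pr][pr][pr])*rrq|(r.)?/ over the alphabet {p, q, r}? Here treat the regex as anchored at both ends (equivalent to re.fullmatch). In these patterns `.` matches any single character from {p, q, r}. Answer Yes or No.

Yes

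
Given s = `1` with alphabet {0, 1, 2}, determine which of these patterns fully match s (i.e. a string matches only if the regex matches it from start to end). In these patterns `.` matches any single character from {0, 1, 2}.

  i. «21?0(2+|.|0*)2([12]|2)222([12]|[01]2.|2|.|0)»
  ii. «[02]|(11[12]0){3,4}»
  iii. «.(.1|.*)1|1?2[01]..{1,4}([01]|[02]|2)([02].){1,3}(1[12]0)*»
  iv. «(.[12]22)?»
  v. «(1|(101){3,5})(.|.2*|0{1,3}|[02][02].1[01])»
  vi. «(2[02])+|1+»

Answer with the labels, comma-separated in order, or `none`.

i → no match — must start with `2`
ii → no match
iii → no match
iv → no match
v → no match
vi → match

vi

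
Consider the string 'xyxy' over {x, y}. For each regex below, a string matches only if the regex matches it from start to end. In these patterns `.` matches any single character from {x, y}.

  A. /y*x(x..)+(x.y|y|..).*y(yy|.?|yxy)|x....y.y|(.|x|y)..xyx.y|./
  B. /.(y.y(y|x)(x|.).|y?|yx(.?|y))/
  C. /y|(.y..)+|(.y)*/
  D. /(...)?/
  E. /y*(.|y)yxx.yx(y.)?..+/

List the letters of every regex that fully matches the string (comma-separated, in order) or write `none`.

B, C

A → no match
B → match
C → match
D → no match
E → no match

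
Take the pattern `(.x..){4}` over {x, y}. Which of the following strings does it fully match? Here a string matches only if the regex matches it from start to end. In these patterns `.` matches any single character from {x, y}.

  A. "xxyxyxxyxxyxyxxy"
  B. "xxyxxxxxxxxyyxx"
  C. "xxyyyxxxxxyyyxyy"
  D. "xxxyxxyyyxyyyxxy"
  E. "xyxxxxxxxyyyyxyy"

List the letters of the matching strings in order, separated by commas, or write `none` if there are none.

A → match
B → no match
C → match
D → match
E → no match

A, C, D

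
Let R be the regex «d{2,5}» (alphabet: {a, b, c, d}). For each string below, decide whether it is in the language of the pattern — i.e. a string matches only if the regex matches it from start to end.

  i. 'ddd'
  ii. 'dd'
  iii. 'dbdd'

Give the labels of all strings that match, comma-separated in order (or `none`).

i, ii

i → match
ii → match
iii → no match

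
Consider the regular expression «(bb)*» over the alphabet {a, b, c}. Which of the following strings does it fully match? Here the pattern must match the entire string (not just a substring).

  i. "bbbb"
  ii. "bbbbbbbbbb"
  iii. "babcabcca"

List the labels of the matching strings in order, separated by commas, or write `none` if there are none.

i → match
ii → match
iii → no match

i, ii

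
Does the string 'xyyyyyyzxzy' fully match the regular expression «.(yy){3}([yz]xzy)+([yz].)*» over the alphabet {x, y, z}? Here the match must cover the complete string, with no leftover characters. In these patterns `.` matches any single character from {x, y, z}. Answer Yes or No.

Yes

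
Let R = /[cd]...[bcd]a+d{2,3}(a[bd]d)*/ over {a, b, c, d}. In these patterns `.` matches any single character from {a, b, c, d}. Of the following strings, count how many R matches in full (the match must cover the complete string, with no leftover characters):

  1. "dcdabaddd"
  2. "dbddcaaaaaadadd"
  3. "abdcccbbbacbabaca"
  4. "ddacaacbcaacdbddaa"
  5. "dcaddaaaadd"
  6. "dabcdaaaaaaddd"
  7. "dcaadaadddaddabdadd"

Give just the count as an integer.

1 → match
2 → no match
3 → no match
4 → no match
5 → match
6 → match
7 → match
Total matched: 4

4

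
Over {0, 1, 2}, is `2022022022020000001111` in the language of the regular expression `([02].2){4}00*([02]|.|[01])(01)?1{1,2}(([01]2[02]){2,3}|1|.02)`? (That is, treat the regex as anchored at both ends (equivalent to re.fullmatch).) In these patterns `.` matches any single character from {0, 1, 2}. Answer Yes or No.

Yes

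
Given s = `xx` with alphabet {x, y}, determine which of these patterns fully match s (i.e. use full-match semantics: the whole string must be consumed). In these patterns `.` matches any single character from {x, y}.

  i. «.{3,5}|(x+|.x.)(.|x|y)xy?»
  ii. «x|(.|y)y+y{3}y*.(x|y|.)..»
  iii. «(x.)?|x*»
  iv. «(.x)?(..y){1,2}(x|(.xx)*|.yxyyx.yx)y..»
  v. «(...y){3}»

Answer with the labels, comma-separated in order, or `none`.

iii

i → no match
ii → no match
iii → match
iv → no match
v → no match — must end with `y`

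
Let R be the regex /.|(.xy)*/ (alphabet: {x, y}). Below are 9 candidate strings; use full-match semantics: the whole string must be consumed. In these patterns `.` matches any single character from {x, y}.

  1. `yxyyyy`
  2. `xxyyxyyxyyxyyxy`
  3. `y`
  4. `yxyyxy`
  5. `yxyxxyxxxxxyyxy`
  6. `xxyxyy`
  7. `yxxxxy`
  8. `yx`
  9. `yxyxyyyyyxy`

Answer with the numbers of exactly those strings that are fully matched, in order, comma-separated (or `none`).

1 → no match
2 → match
3 → match
4 → match
5 → no match
6 → no match
7 → no match
8 → no match
9 → no match

2, 3, 4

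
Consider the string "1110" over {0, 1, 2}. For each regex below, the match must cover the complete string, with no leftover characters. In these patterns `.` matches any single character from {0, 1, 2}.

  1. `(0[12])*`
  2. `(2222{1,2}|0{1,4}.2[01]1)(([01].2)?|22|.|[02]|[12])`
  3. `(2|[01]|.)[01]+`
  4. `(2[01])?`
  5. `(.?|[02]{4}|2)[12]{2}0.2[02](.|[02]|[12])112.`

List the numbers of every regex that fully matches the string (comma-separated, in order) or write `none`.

3

1 → no match
2 → no match
3 → match
4 → no match
5 → no match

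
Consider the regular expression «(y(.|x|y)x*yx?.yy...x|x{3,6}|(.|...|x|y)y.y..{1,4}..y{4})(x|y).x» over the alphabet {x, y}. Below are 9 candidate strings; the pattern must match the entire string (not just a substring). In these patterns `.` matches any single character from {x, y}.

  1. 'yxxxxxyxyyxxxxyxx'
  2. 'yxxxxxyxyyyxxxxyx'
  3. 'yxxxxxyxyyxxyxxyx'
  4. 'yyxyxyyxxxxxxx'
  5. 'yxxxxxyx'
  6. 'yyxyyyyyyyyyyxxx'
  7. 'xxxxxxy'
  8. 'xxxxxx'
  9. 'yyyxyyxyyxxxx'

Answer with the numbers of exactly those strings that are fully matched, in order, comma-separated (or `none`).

1, 2, 3, 4, 6, 8, 9

1 → match
2 → match
3 → match
4 → match
5 → no match
6 → match
7 → no match — must end with 'x'
8 → match
9 → match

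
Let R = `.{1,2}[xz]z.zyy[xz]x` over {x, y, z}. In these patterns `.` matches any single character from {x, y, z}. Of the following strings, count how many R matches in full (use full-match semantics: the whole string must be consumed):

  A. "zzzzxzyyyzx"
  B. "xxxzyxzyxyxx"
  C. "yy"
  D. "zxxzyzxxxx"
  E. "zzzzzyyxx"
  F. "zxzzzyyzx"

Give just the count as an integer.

2

A → no match
B → no match
C → no match — must end with "x"
D → no match
E → match
F → match
Total matched: 2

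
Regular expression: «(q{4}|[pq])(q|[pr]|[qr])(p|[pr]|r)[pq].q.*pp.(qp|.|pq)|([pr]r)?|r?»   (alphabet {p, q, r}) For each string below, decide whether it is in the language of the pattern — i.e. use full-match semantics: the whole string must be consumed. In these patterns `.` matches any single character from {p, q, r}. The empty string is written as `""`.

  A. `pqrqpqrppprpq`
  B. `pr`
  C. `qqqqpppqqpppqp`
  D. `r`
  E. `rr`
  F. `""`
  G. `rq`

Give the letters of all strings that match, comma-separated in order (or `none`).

A → match
B → match
C → match
D → match
E → match
F → match
G → no match

A, B, C, D, E, F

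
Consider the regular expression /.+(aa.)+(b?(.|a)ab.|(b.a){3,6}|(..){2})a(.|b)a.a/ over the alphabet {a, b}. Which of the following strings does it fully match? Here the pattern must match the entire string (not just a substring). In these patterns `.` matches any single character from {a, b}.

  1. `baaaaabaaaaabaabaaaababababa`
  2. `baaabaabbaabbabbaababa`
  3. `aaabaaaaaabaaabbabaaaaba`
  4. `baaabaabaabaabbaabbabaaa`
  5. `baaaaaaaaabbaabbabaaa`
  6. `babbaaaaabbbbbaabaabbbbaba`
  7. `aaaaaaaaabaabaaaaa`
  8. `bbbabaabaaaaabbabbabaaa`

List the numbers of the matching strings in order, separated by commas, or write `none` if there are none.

1, 2, 3, 4, 5, 7, 8

1 → match
2 → match
3 → match
4 → match
5 → match
6 → no match
7 → match
8 → match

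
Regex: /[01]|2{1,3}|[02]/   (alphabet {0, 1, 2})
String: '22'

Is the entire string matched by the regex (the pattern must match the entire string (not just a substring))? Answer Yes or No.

Yes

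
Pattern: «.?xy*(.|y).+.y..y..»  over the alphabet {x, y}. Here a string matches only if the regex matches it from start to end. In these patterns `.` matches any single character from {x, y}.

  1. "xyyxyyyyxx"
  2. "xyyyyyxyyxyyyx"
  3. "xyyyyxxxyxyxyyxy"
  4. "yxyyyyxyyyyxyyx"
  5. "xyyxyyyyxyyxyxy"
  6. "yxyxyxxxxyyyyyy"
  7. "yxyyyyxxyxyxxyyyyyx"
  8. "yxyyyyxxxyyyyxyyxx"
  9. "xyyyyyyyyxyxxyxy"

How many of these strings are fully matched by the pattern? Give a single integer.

1 → match
2 → match
3 → match
4 → match
5 → match
6 → match
7 → match
8 → match
9 → match
Total matched: 9

9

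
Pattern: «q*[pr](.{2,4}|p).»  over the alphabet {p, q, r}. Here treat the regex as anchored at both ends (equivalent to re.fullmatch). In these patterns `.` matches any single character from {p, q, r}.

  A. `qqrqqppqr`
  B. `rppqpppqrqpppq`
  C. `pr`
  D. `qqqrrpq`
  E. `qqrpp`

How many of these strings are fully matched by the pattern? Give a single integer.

A. `qqrqqppqr` → no match
B → no match
C. `pr` → no match
D. `qqqrrpq` → match
E. `qqrpp` → match
Total matched: 2

2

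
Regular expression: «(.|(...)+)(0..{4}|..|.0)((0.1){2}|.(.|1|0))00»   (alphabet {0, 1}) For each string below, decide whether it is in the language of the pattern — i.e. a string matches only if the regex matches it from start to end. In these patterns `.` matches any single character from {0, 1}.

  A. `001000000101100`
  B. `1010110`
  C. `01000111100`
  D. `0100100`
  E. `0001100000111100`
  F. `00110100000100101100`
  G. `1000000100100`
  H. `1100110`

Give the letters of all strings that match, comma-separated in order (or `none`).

A → match
B. `1010110` → no match — must end with `00`
C. `01000111100` → no match
D. `0100100` → match
E → match
F → match
G → match
H. `1100110` → no match — must end with `00`

A, D, E, F, G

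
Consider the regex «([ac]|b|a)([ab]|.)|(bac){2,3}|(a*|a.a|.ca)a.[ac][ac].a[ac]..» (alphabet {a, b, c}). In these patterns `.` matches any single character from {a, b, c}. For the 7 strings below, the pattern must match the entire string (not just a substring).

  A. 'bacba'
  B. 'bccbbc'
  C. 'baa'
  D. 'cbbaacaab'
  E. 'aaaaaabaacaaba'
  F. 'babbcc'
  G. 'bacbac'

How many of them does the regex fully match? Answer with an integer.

2

A → no match
B → no match
C → no match
D → no match
E → match
F → no match
G → match
Total matched: 2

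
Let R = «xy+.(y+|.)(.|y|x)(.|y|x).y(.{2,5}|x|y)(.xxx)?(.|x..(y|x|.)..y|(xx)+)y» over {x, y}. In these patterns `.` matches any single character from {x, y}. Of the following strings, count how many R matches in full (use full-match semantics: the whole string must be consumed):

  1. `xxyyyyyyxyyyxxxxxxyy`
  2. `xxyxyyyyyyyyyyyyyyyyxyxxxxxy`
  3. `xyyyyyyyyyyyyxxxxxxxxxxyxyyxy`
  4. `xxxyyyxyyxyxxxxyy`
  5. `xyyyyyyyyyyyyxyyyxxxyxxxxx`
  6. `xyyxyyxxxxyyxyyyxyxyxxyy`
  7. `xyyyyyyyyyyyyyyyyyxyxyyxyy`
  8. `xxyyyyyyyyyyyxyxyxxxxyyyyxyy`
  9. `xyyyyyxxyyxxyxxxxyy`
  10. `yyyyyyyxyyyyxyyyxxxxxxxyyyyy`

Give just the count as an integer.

2

1 → no match — must start with `xy`
2 → no match — must start with `xy`
3 → no match
4 → no match — must start with `xy`
5 → no match — must end with `y`
6 → no match
7 → match
8 → no match — must start with `xy`
9 → match
10 → no match — must start with `xy`
Total matched: 2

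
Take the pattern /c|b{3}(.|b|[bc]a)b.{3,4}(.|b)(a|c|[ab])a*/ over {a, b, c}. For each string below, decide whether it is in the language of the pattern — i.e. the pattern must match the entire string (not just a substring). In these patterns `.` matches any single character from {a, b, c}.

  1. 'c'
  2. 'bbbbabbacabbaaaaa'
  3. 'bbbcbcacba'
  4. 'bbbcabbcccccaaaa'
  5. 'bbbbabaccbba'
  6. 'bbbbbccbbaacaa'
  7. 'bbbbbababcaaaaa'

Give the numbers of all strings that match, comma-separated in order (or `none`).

1, 2, 3, 4, 5, 7

1. 'c' → match
2 → match
3. 'bbbcbcacba' → match
4 → match
5. 'bbbbabaccbba' → match
6 → no match
7 → match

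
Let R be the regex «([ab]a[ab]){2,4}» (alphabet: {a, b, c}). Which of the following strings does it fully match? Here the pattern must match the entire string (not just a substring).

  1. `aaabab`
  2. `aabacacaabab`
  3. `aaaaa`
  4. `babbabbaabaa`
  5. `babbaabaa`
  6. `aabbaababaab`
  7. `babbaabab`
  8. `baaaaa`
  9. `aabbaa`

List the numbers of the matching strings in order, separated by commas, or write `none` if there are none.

1 → match
2 → no match
3 → no match
4 → match
5 → match
6 → match
7 → match
8 → match
9 → match

1, 4, 5, 6, 7, 8, 9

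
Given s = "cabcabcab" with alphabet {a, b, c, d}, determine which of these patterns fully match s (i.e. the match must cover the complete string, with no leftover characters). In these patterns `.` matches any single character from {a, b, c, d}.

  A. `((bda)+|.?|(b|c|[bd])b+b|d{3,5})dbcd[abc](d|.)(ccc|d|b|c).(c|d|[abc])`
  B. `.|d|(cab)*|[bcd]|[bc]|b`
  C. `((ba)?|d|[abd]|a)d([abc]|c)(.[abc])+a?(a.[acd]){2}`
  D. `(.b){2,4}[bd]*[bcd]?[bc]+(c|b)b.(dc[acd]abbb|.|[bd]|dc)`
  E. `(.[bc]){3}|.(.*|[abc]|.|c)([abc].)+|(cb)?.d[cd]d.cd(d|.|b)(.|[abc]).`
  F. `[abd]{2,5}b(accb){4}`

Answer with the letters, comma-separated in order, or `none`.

B, E

A → no match
B → match
C → no match
D → no match
E → match
F → no match — must end with "accb"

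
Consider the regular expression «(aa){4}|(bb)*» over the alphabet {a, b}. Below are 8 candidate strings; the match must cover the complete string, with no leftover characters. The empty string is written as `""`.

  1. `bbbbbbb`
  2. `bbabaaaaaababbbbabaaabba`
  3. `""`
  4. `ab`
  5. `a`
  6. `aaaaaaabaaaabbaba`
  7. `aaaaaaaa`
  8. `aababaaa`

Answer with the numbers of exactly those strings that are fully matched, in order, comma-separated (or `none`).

3, 7

1 → no match
2 → no match
3 → match
4 → no match
5 → no match
6 → no match
7 → match
8 → no match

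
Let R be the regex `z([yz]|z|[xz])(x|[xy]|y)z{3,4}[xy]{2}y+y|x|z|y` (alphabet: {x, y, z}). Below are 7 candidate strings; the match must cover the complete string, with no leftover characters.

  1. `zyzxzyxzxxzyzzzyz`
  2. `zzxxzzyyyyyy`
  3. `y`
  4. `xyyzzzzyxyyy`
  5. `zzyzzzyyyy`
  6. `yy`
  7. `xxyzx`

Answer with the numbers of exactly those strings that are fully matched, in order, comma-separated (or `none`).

1 → no match
2 → no match
3 → match
4 → no match
5 → match
6 → no match
7 → no match

3, 5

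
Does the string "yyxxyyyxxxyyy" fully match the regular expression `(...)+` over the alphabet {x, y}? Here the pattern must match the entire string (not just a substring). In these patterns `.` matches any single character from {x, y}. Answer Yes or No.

No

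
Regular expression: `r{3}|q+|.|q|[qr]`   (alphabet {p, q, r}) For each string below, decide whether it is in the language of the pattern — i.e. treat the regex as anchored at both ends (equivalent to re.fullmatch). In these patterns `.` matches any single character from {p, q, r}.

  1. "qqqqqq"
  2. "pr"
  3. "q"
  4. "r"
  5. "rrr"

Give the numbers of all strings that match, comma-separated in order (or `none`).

1 → match
2 → no match
3 → match
4 → match
5 → match

1, 3, 4, 5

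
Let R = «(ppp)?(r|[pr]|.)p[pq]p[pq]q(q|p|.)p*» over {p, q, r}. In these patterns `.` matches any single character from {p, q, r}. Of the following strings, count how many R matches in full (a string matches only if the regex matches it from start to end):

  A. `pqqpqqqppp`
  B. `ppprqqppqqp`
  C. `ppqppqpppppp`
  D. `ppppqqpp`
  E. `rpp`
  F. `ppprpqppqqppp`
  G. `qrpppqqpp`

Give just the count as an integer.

3

A → no match
B → no match
C → match
D → match
E → no match
F → match
G → no match
Total matched: 3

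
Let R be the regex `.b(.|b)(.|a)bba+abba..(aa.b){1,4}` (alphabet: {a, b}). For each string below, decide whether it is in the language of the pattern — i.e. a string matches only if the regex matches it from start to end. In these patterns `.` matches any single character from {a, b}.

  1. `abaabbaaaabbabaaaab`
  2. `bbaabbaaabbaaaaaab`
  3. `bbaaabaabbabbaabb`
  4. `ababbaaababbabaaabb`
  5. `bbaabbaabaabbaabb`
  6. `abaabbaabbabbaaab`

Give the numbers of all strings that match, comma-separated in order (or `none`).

1, 2, 6

1 → match
2 → match
3 → no match
4 → no match
5 → no match
6 → match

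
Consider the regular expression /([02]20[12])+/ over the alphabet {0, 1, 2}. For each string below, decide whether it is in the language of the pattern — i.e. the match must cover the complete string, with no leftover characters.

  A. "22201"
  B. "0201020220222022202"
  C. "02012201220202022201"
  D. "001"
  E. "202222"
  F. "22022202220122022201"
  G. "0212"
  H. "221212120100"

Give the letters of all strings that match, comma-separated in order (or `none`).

C, F

A → no match
B → no match
C → match
D → no match
E → no match
F → match
G → no match
H → no match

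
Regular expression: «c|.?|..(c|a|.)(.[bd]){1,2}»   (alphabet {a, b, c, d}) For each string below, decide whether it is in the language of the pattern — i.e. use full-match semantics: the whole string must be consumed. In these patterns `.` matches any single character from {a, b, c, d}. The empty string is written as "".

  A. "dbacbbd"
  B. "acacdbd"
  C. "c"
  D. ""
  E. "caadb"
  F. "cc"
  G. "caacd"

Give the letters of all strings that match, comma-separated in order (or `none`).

A → match
B → match
C → match
D → match
E → match
F → no match
G → match

A, B, C, D, E, G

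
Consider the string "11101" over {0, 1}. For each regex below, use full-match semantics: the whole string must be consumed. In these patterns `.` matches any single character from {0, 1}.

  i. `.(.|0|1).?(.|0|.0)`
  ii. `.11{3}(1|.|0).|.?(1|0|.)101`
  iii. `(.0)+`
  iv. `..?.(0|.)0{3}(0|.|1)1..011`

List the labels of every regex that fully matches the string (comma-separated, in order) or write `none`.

i → no match
ii → match
iii → no match — must end with "0"
iv → no match — must end with "011"

ii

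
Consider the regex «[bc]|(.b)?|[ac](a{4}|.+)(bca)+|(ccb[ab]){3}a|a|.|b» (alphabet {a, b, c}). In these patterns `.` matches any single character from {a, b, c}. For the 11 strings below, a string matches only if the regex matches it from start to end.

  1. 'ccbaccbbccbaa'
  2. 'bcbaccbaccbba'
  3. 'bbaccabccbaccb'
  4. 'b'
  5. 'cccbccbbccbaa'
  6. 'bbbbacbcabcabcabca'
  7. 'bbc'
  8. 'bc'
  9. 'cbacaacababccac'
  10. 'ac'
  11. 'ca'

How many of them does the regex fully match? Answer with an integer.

1 → match
2 → no match
3 → no match
4. 'b' → match
5 → no match
6 → no match
7. 'bbc' → no match
8. 'bc' → no match
9 → no match
10. 'ac' → no match
11. 'ca' → no match
Total matched: 2

2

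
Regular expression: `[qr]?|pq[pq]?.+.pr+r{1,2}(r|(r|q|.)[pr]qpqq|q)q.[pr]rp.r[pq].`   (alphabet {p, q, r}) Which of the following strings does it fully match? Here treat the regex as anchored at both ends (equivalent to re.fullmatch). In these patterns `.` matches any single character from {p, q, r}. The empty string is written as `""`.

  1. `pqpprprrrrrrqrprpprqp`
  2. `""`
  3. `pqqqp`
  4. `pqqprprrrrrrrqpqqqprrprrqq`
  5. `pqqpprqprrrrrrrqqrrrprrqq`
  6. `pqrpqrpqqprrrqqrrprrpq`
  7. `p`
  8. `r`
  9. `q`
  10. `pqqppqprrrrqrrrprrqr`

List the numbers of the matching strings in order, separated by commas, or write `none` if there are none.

1 → match
2. `""` → match
3. `pqqqp` → no match
4 → match
5 → match
6 → match
7. `p` → no match
8. `r` → match
9. `q` → match
10 → match

1, 2, 4, 5, 6, 8, 9, 10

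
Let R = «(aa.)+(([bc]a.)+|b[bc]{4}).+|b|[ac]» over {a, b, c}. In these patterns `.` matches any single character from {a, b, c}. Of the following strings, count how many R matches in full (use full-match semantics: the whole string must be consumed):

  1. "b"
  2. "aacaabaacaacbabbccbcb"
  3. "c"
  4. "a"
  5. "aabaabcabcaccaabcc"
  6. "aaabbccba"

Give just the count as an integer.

6

1 → match
2 → match
3 → match
4 → match
5 → match
6 → match
Total matched: 6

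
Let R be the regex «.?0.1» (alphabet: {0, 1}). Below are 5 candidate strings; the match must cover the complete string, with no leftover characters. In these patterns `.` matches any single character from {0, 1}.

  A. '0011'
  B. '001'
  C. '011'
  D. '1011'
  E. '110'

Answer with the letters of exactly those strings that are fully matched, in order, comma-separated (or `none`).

A, B, C, D

A → match
B → match
C → match
D → match
E → no match — must end with '1'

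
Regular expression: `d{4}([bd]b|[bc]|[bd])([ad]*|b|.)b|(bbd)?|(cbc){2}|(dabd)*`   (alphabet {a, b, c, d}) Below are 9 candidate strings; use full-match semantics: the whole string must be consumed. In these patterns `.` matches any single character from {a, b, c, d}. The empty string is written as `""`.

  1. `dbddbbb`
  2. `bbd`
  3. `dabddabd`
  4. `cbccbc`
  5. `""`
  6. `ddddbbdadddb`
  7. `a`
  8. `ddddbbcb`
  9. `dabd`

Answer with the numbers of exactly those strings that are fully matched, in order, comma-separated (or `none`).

2, 3, 4, 5, 6, 8, 9

1 → no match
2 → match
3 → match
4 → match
5 → match
6 → match
7 → no match
8 → match
9 → match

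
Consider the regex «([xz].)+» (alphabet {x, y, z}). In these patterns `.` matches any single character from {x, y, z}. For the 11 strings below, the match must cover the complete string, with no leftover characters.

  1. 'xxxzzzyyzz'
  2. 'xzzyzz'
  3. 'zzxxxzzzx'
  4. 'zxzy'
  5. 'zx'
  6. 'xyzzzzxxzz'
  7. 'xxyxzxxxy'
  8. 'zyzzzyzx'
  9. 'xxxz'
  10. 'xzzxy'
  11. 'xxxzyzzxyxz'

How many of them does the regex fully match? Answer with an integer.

6

1 → no match
2 → match
3 → no match
4 → match
5 → match
6 → match
7 → no match
8 → match
9 → match
10 → no match
11 → no match
Total matched: 6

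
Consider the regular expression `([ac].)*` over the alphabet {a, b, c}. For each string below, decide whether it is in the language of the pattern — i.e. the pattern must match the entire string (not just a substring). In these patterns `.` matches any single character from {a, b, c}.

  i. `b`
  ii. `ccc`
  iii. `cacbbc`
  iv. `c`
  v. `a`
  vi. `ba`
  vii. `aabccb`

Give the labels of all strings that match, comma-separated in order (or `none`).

none

i. `b` → no match
ii. `ccc` → no match
iii. `cacbbc` → no match
iv. `c` → no match
v. `a` → no match
vi. `ba` → no match
vii. `aabccb` → no match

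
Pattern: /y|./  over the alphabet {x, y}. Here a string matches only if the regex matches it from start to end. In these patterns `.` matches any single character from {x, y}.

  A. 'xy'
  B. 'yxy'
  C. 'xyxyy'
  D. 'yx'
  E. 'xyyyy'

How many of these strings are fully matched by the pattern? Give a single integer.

0

A → no match
B → no match
C → no match
D → no match
E → no match
Total matched: 0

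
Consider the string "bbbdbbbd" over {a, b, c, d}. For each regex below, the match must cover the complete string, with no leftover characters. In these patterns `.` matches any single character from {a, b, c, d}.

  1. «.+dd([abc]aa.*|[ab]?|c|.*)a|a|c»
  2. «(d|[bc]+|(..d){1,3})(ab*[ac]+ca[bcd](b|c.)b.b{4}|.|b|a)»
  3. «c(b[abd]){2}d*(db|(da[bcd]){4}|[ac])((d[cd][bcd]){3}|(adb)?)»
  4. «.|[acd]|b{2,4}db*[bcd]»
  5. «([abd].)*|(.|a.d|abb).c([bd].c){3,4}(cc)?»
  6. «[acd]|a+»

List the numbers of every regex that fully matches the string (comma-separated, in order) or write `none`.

4, 5

1 → no match
2 → no match
3 → no match — must start with "cb"
4 → match
5 → match
6 → no match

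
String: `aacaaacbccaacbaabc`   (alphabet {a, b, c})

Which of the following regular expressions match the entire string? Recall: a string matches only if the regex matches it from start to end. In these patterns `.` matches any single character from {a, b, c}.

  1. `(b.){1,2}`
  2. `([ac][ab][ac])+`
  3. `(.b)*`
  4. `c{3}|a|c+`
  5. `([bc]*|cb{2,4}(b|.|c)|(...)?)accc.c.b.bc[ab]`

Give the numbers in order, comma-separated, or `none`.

1 → no match — must start with `b`
2 → match
3 → no match
4 → no match
5 → no match

2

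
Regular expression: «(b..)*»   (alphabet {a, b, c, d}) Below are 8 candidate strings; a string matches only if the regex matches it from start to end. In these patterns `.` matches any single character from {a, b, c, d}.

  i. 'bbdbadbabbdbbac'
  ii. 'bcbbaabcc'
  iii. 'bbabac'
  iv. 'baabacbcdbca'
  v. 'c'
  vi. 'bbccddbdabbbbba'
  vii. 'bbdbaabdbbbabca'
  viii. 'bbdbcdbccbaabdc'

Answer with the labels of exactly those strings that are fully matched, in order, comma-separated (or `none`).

i → match
ii → match
iii → match
iv → match
v → no match
vi → no match
vii → match
viii → match

i, ii, iii, iv, vii, viii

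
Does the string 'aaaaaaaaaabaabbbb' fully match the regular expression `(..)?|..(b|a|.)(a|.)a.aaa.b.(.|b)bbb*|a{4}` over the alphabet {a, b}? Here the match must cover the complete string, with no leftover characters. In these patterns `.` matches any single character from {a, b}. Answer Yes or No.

Yes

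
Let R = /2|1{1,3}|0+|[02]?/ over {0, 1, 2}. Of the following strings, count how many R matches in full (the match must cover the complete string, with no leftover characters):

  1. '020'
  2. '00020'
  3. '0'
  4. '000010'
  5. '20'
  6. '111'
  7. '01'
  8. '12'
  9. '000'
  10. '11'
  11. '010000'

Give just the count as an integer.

4

1 → no match
2 → no match
3 → match
4 → no match
5 → no match
6 → match
7 → no match
8 → no match
9 → match
10 → match
11 → no match
Total matched: 4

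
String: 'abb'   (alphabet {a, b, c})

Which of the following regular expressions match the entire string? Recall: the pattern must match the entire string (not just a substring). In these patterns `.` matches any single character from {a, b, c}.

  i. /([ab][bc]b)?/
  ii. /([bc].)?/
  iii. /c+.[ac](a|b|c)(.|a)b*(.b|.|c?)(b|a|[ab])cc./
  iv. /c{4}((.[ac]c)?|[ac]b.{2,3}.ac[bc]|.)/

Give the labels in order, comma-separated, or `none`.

i → match
ii → no match
iii → no match — must start with 'c'
iv → no match — must start with 'c'

i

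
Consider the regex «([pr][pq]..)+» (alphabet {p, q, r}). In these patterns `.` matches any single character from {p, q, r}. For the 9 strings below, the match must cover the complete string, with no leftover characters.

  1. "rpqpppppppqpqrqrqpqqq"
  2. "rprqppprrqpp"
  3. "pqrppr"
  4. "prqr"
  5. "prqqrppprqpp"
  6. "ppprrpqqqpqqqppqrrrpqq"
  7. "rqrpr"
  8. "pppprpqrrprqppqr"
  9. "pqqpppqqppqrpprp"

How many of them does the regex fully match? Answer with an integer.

3

1 → no match
2 → match
3 → no match
4 → no match
5 → no match
6 → no match
7 → no match
8 → match
9 → match
Total matched: 3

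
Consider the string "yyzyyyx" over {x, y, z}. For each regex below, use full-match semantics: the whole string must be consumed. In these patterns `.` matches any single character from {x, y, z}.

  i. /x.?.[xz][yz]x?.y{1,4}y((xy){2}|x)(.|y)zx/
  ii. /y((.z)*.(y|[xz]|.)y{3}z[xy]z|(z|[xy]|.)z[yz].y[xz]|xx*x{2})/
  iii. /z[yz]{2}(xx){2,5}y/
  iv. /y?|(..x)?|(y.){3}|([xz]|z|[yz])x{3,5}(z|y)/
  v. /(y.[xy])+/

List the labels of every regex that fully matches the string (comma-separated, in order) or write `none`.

i → no match — must start with "x"
ii → match
iii → no match — must start with "z"
iv → no match
v → no match

ii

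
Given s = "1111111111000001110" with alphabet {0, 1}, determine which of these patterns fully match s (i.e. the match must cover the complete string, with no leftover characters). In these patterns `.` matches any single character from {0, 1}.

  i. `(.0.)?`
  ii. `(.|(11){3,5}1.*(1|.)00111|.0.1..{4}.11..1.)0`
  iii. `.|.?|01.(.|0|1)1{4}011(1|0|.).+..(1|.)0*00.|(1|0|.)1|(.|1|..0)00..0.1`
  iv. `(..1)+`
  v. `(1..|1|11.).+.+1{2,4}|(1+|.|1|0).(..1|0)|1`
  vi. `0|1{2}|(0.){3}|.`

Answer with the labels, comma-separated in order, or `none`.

i → no match
ii → match
iii → no match
iv → no match — must end with "1"
v → no match
vi → no match

ii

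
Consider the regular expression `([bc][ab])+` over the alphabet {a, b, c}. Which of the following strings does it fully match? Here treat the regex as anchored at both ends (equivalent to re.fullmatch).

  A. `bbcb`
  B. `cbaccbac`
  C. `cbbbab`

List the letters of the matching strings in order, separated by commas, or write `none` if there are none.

A → match
B → no match
C → no match

A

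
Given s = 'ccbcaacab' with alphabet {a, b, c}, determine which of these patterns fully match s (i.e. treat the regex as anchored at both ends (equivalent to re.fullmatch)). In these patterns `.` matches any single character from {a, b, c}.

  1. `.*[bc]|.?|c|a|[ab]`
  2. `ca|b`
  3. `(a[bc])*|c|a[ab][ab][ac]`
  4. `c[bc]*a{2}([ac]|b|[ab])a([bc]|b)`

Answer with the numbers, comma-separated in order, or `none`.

1 → match
2 → no match
3 → no match
4 → match

1, 4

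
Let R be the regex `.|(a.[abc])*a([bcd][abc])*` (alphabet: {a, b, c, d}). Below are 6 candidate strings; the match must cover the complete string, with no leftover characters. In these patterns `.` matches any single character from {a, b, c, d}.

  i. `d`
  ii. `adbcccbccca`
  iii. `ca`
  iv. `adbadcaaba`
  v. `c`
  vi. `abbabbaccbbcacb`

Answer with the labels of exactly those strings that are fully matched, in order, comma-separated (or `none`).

i, ii, iv, v, vi

i → match
ii → match
iii → no match
iv → match
v → match
vi → match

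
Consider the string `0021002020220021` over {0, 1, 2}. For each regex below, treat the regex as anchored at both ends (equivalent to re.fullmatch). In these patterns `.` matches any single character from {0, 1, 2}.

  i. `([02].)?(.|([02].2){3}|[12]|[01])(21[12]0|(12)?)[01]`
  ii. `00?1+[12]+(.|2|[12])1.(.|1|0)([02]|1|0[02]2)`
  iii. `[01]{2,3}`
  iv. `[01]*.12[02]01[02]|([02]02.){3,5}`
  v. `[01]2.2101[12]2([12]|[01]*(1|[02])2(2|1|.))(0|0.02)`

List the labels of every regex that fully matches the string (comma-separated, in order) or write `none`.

i → no match
ii → no match
iii → no match
iv → match
v → no match

iv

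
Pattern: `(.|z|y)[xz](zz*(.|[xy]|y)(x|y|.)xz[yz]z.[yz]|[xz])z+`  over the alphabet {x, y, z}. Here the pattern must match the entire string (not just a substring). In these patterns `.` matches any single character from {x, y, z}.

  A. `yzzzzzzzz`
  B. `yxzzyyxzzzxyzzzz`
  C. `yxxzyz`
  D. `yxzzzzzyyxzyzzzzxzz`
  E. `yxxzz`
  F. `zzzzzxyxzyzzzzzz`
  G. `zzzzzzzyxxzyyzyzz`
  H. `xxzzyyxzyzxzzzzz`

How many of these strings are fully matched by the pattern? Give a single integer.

A. `yzzzzzzzz` → match
B → match
C. `yxxzyz` → no match
D → no match
E. `yxxzz` → match
F → match
G → no match
H → match
Total matched: 5

5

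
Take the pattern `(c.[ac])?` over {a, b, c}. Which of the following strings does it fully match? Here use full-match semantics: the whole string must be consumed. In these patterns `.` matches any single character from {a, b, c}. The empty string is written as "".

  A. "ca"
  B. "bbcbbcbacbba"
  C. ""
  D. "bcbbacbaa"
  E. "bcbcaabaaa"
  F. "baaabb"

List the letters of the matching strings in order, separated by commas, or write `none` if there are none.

C

A. "ca" → no match
B. "bbcbbcbacbba" → no match
C. "" → match
D. "bcbbacbaa" → no match
E. "bcbcaabaaa" → no match
F. "baaabb" → no match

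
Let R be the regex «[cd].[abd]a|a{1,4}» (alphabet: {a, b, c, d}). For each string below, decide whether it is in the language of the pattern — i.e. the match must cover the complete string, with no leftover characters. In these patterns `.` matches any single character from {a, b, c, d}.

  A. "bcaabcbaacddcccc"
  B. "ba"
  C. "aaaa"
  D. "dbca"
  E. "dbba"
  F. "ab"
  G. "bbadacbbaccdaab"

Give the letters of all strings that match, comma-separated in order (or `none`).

A → no match — must end with "a"
B. "ba" → no match
C. "aaaa" → match
D. "dbca" → no match
E. "dbba" → match
F. "ab" → no match — must end with "a"
G → no match — must end with "a"

C, E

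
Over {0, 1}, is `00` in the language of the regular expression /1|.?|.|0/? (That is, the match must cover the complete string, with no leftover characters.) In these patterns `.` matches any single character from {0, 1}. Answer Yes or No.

No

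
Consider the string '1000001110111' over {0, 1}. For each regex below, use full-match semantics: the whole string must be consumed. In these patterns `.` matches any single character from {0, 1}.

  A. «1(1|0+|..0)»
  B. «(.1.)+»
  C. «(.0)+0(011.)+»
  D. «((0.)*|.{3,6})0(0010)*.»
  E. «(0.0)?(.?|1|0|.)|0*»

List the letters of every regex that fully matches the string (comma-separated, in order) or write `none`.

C

A → no match
B → no match
C → match
D → no match
E → no match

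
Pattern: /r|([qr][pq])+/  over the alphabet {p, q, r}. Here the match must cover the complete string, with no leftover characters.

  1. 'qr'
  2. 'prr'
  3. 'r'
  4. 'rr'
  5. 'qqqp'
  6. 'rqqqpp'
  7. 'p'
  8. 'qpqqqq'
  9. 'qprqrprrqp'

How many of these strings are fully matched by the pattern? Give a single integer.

3

1. 'qr' → no match
2. 'prr' → no match
3. 'r' → match
4. 'rr' → no match
5. 'qqqp' → match
6. 'rqqqpp' → no match
7. 'p' → no match
8. 'qpqqqq' → match
9. 'qprqrprrqp' → no match
Total matched: 3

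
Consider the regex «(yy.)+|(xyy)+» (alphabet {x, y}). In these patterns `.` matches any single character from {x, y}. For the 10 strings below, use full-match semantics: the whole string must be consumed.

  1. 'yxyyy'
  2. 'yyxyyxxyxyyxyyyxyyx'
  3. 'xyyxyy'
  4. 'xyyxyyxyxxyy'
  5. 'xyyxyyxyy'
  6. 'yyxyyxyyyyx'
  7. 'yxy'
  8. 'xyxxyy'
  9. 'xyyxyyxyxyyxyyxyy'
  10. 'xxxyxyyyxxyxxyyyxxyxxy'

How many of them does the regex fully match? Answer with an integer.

2

1 → no match
2 → no match
3 → match
4 → no match
5 → match
6 → no match
7 → no match
8 → no match
9 → no match
10 → no match
Total matched: 2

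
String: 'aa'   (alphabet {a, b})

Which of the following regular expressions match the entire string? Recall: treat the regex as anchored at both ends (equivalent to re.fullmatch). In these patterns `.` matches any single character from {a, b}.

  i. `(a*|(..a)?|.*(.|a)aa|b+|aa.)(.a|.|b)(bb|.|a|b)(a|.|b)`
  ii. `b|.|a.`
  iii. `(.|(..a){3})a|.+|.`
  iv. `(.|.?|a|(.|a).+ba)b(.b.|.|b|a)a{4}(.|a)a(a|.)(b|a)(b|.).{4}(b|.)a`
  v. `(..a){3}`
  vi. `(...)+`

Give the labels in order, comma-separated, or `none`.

i → no match
ii → match
iii → match
iv → no match
v → no match
vi → no match

ii, iii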